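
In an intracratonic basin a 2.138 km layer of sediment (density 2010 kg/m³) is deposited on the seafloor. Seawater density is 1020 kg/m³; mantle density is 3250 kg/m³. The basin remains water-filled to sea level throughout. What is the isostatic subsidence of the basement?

Submarine loading: the sediment displaces seawater, and the subsidence is in turn flooded, so s (ρ_m − ρ_w) = t (ρ_sed − ρ_w).
s = 2.138 km × (2010 − 1020) / (3250 − 1020) = 0.949 km.

0.949 km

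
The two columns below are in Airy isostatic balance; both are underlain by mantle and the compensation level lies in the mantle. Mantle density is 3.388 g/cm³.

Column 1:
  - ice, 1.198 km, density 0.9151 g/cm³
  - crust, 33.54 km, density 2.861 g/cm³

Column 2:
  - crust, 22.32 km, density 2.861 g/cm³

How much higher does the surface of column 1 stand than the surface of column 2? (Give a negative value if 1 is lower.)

2.62 km

For any compensation level in the mantle, the mantle terms cancel and isostasy reduces to e = (Σt_1 − Σt_2) − (Σ(ρt)_1 − Σ(ρt)_2) / ρ_m.
Σt_1 = 34.738 km; Σt_2 = 22.32 km; Σ(ρt)_1 = 97.0542298; Σ(ρt)_2 = 63.85752 (in km·g/cm³).
e = (34.738 − 22.32) − (97.0542298 − 63.85752) / 3.388 = 2.62 km.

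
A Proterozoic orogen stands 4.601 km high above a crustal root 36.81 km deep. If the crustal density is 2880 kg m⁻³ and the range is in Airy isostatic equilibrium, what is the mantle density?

3240 kg m⁻³

Airy balance: ρ_c h = (ρ_m − ρ_c) r → ρ_m = ρ_c (1 + h/r).
ρ_m = 2880 × (1 + 4.601 km/36.81 km) = 3240 kg m⁻³.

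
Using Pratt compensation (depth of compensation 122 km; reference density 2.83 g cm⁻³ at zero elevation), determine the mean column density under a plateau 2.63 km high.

Pratt balance: ρ_ref D = ρ (D + h).
ρ = ρ_ref D/(D + h) = 2.83 × 122 km/(122 km + 2.63 km) = 2.77 g cm⁻³.

2.77 g cm⁻³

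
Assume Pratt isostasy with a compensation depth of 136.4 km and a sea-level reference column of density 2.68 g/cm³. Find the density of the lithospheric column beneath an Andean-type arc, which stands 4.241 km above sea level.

Pratt balance: ρ_ref D = ρ (D + h).
ρ = ρ_ref D/(D + h) = 2.68 × 136.4 km/(136.4 km + 4.241 km) = 2.6 g/cm³.

2.6 g/cm³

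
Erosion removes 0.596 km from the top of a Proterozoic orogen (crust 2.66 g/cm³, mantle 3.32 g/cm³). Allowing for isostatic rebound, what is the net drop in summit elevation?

0.118 km

Rebound u = e ρ_c/ρ_m = 0.596 km × 2.66/3.32 = 0.4775 km.
Net surface drop = e − u = 0.596 km − 0.4775 km = e (ρ_m − ρ_c)/ρ_m = 0.118 km.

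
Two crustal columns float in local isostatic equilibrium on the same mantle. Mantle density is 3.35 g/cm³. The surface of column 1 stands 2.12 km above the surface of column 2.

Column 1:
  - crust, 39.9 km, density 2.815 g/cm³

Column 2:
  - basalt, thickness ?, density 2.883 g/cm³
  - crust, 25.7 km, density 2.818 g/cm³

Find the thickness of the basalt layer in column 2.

Take the compensation level at the base of the deeper column (depth z_c below the surface of column 1) and equate Σ ρ_i t_i down to z_c; mantle fills any gap and the z_c terms cancel.
Column 1: 39.9×2.815 + (z_c − 39.9)×3.35
Column 2: 2.12×0 + x×2.883 + 25.7×2.818 + (z_c − 2.12 − 25.7 − x)×3.35
The z_c×3.35 term appears on both sides and cancels. Collect the known terms of each column as K = Σ(ρt)_known − 3.35 × (depth of known layers): K_1 = 112.3185 − 3.35×39.9 = −21.3465; K_2 = 72.4226 − 3.35×(2.12 + 25.7) = −20.7744.
Balance: K_1 = K_2 − x×(3.35 − 2.883), so x = (K_2 − K_1)/(3.35 − 2.883) = 0.5721/0.467 = 1.23 km.

1.23 km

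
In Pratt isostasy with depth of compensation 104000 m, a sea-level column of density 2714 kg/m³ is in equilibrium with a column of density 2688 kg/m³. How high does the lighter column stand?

ρ_ref D = ρ (D + h) → h = D (ρ_ref − ρ)/ρ.
h = 104000 m × (2714 − 2688)/2688 = 1010 m.

1010 m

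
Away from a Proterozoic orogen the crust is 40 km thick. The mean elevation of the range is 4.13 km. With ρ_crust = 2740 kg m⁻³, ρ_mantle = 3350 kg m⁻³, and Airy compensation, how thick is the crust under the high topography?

62.7 km

Root depth r = h ρ_c / (ρ_m − ρ_c) = 4.13 km × 2740 / 610 = 18.55 km.
Total thickness = T + h + r = 40 km + 4.13 km + 18.55 km = 62.7 km.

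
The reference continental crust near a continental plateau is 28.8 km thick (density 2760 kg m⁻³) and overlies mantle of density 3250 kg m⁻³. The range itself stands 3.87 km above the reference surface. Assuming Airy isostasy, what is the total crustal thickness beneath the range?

54.5 km

Root depth r = h ρ_c / (ρ_m − ρ_c) = 3.87 km × 2760 / 490 = 21.8 km.
Total thickness = T + h + r = 28.8 km + 3.87 km + 21.8 km = 54.5 km.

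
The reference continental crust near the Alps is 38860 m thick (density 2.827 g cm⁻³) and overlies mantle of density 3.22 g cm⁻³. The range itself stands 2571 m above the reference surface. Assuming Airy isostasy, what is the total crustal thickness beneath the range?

59900 m

Root depth r = h ρ_c / (ρ_m − ρ_c) = 2571 m × 2.827 / 0.393 = 18490 m.
Total thickness = T + h + r = 38860 m + 2571 m + 18490 m = 59900 m.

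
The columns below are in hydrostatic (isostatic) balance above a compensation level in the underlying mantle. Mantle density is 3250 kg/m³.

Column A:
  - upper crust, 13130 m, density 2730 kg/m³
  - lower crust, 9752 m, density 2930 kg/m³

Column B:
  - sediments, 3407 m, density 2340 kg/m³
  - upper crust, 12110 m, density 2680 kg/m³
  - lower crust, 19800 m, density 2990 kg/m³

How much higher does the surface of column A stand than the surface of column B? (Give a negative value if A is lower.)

−1600 m

For any compensation level in the mantle, the mantle terms cancel and isostasy reduces to e = (Σt_A − Σt_B) − (Σ(ρt)_A − Σ(ρt)_B) / ρ_m.
Σt_A = 22882 m; Σt_B = 35317 m; Σ(ρt)_A = 64418260; Σ(ρt)_B = 99629180 (in m·kg/m³).
e = (22882 − 35317) − (64418260 − 99629180) / 3250 = −1600 m.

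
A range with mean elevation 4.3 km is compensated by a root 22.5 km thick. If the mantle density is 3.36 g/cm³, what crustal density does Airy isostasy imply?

2.82 g/cm³

ρ_c h = (ρ_m − ρ_c) r → ρ_c (h + r) = ρ_m r → ρ_c = ρ_m r / (h + r).
ρ_c = 3.36 × 22.5 km / (4.3 km + 22.5 km) = 2.82 g/cm³.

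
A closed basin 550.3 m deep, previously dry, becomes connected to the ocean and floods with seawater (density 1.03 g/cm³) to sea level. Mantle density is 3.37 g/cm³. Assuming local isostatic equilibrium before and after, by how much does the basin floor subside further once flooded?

After flooding the water column is d + s deep. Its weight must equal the weight of mantle displaced by the extra subsidence s: (d + s) ρ_w = s ρ_m.
s = d ρ_w / (ρ_m − ρ_w) = 550.3 m × 1.03/(3.37 − 1.03) = 242 m.

242 m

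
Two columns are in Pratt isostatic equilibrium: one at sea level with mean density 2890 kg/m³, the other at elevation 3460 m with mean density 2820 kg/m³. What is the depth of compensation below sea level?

ρ_ref D = ρ (D + h) → D (ρ_ref − ρ) = ρ h.
D = ρ h/(ρ_ref − ρ) = 2820 × 3460 m/(2890 − 2820) = 139000 m.

139000 m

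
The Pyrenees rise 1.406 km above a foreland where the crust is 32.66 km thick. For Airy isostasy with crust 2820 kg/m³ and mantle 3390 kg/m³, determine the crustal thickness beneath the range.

41 km

Root depth r = h ρ_c / (ρ_m − ρ_c) = 1.406 km × 2820 / 570 = 6.956 km.
Total thickness = T + h + r = 32.66 km + 1.406 km + 6.956 km = 41 km.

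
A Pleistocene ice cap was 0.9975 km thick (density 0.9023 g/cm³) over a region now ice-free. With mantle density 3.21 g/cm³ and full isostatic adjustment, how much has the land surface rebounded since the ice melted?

0.28 km

Removing the load lets mantle flow back in; uplift u satisfies ρ_ice t = ρ_m u.
u = t ρ_ice/ρ_m = 0.9975 km × 0.9023/3.21 = 0.28 km.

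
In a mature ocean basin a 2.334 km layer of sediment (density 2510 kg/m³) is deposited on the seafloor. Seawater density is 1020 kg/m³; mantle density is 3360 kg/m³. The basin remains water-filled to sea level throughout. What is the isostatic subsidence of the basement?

Submarine loading: the sediment displaces seawater, and the subsidence is in turn flooded, so s (ρ_m − ρ_w) = t (ρ_sed − ρ_w).
s = 2.334 km × (2510 − 1020) / (3360 − 1020) = 1.49 km.

1.49 km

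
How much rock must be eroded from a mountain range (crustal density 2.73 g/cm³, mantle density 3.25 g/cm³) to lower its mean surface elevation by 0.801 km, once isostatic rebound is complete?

Net drop Δ = e − u = e − e ρ_c/ρ_m = e (ρ_m − ρ_c)/ρ_m.
e = Δ ρ_m/(ρ_m − ρ_c) = 0.801 km × 3.25/0.52 = 5.01 km.

5.01 km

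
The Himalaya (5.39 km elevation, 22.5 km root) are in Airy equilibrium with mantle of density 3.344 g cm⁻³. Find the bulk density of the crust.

ρ_c h = (ρ_m − ρ_c) r → ρ_c (h + r) = ρ_m r → ρ_c = ρ_m r / (h + r).
ρ_c = 3.344 × 22.5 km / (5.39 km + 22.5 km) = 2.7 g cm⁻³.

2.7 g cm⁻³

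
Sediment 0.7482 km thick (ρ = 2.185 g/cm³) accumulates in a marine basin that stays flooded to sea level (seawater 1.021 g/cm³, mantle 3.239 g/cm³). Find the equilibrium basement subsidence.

0.393 km

Submarine loading: the sediment displaces seawater, and the subsidence is in turn flooded, so s (ρ_m − ρ_w) = t (ρ_sed − ρ_w).
s = 0.7482 km × (2.185 − 1.021) / (3.239 − 1.021) = 0.393 km.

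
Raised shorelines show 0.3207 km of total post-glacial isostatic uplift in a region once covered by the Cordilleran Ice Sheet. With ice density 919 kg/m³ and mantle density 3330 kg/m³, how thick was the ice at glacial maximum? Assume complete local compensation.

u = t ρ_ice/ρ_m → t = u ρ_m/ρ_ice = 0.3207 km × 3330/919 = 1.16 km.

1.16 km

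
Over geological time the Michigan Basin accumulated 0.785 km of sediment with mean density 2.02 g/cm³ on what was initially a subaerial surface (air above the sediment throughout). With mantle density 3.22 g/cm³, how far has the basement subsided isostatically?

0.492 km

Subaerial load: s = t ρ_sed / ρ_m = 0.785 km × 2.02/3.22 = 0.492 km.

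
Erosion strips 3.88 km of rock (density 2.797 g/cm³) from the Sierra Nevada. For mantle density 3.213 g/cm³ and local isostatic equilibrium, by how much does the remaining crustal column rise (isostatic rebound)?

3.38 km

Unloading: uplift u = e ρ_c/ρ_m = 3.88 km × 2.797/3.213 = 3.38 km.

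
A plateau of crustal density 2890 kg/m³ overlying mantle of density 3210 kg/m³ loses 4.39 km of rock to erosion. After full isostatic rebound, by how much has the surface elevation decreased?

Rebound u = e ρ_c/ρ_m = 4.39 km × 2890/3210 = 3.952 km.
Net surface drop = e − u = 4.39 km − 3.952 km = e (ρ_m − ρ_c)/ρ_m = 0.438 km.

0.438 km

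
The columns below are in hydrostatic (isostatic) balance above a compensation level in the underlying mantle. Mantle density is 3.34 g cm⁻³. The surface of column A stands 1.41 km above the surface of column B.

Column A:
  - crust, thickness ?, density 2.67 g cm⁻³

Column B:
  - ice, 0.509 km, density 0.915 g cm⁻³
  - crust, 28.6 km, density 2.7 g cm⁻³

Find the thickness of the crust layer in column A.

Take the compensation level at the base of the deeper column (depth z_c below the surface of column A) and equate Σ ρ_i t_i down to z_c; mantle fills any gap and the z_c terms cancel.
Column A: x×2.67 + (z_c − 0 − x)×3.34
Column B: 1.41×0 + 0.509×0.915 + 28.6×2.7 + (z_c − 1.41 − 29.109)×3.34
The z_c×3.34 term appears on both sides and cancels. Collect the known terms of each column as K = Σ(ρt)_known − 3.34 × (depth of known layers): K_A = 0 − 3.34×0 = 0; K_B = 77.685735 − 3.34×(1.41 + 29.109) = −24.247725.
Balance: K_A − x×(3.34 − 2.67) = K_B, so x = (K_A − K_B)/(3.34 − 2.67) = 24.2477/0.67 = 36.2 km.

36.2 km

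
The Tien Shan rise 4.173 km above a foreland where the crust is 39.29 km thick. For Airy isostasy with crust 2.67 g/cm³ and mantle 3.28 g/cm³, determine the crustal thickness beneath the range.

Root depth r = h ρ_c / (ρ_m − ρ_c) = 4.173 km × 2.67 / 0.61 = 18.27 km.
Total thickness = T + h + r = 39.29 km + 4.173 km + 18.27 km = 61.7 km.

61.7 km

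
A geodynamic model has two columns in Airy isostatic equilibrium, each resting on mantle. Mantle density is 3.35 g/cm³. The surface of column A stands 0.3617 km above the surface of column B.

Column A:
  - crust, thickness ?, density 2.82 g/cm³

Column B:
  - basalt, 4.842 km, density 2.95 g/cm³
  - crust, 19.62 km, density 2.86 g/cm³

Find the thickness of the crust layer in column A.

Take the compensation level at the base of the deeper column (depth z_c below the surface of column A) and equate Σ ρ_i t_i down to z_c; mantle fills any gap and the z_c terms cancel.
Column A: x×2.82 + (z_c − 0 − x)×3.35
Column B: 0.3617×0 + 4.842×2.95 + 19.62×2.86 + (z_c − 0.3617 − 24.462)×3.35
The z_c×3.35 term appears on both sides and cancels. Collect the known terms of each column as K = Σ(ρt)_known − 3.35 × (depth of known layers): K_A = 0 − 3.35×0 = 0; K_B = 70.3971 − 3.35×(0.3617 + 24.462) = −12.762295.
Balance: K_A − x×(3.35 − 2.82) = K_B, so x = (K_A − K_B)/(3.35 − 2.82) = 12.7623/0.53 = 24.1 km.

24.1 km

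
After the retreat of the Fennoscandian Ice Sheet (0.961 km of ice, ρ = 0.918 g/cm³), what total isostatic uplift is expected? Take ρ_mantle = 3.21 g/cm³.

0.275 km

Removing the load lets mantle flow back in; uplift u satisfies ρ_ice t = ρ_m u.
u = t ρ_ice/ρ_m = 0.961 km × 0.918/3.21 = 0.275 km.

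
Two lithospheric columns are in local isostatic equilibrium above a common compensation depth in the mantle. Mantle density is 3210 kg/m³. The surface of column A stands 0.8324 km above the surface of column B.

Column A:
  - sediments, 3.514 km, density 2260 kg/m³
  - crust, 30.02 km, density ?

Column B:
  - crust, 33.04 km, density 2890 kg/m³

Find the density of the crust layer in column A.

2880 kg/m³

Take the compensation level at the base of the deeper column (depth z_c below the surface of column A) and equate Σ ρ_i t_i down to z_c; mantle fills any gap and the z_c terms cancel.
Column A: 3.514×2260 + 30.02×ρ + (z_c − 33.534)×3210
Column B: 0.8324×0 + 33.04×2890 + (z_c − 0.8324 − 33.04)×3210
The z_c×3210 term appears on both sides and cancels. Collect the known terms of each column as K = Σ(ρt)_known − 3210 × (depth of known layers): K_A = 7941.64 − 3210×33.534 = −99702.5; K_B = 95485.6 − 3210×(0.8324 + 33.04) = −13244.804.
Balance: K_A + 30.02×ρ = K_B, so ρ = (K_B − K_A)/30.02 = 86457.7/30.02 = 2880 kg/m³.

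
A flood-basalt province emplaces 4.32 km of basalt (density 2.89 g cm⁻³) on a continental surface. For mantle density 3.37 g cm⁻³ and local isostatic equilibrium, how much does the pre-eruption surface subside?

3.7 km

Subaerial loading: s = t ρ_load / ρ_m.
s = 4.32 km × 2.89/3.37 = 3.7 km.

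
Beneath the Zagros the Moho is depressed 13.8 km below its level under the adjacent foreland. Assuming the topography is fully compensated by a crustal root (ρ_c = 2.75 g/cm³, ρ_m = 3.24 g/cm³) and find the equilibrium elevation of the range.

By Archimedes' principle applied to the lithosphere: ρ_c h = (ρ_m − ρ_c) r.
h = r (ρ_m − ρ_c) / ρ_c = 13.8 km × (3.24 − 2.75) / 2.75 = 2.46 km.

2.46 km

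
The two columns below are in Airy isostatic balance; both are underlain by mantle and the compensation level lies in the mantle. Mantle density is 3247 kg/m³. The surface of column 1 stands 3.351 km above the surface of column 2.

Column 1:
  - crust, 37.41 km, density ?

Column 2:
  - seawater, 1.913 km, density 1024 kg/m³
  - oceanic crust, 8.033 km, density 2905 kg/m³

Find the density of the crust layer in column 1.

Take the compensation level at the base of the deeper column (depth z_c below the surface of column 1) and equate Σ ρ_i t_i down to z_c; mantle fills any gap and the z_c terms cancel.
Column 1: 37.41×ρ + (z_c − 37.41)×3247
Column 2: 3.351×0 + 1.913×1024 + 8.033×2905 + (z_c − 3.351 − 9.946)×3247
The z_c×3247 term appears on both sides and cancels. Collect the known terms of each column as K = Σ(ρt)_known − 3247 × (depth of known layers): K_1 = 0 − 3247×37.41 = −121470.27; K_2 = 25294.777 − 3247×(3.351 + 9.946) = −17880.582.
Balance: K_1 + 37.41×ρ = K_2, so ρ = (K_2 − K_1)/37.41 = 103590/37.41 = 2770 kg/m³.

2770 kg/m³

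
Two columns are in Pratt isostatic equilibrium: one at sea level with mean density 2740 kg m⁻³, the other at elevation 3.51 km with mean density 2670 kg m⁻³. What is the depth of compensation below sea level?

134 km

ρ_ref D = ρ (D + h) → D (ρ_ref − ρ) = ρ h.
D = ρ h/(ρ_ref − ρ) = 2670 × 3.51 km/(2740 − 2670) = 134 km.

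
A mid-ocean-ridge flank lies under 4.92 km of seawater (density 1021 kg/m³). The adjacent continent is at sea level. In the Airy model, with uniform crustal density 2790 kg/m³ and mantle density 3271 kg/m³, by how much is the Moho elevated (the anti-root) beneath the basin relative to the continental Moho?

18.1 km

By Archimedes' principle applied to the lithosphere: replacing crust with seawater at the top is compensated by replacing crust with mantle at the base: d (ρ_c − ρ_w) = a (ρ_m − ρ_c).
a = d (ρ_c − ρ_w)/(ρ_m − ρ_c) = 4.92 km × 1769/481 = 18.1 km.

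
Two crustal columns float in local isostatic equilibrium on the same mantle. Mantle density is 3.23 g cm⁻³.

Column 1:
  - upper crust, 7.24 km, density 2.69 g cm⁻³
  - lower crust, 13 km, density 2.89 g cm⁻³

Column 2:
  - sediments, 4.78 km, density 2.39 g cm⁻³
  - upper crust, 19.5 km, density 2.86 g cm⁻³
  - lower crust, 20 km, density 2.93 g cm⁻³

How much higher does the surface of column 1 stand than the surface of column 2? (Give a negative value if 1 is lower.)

−2.76 km

For any compensation level in the mantle, the mantle terms cancel and isostasy reduces to e = (Σt_1 − Σt_2) − (Σ(ρt)_1 − Σ(ρt)_2) / ρ_m.
Σt_1 = 20.24 km; Σt_2 = 44.28 km; Σ(ρt)_1 = 57.0456; Σ(ρt)_2 = 125.7942 (in km·g cm⁻³).
e = (20.24 − 44.28) − (57.0456 − 125.7942) / 3.23 = −2.76 km.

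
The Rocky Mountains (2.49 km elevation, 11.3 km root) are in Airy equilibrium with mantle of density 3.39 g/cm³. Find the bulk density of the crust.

ρ_c h = (ρ_m − ρ_c) r → ρ_c (h + r) = ρ_m r → ρ_c = ρ_m r / (h + r).
ρ_c = 3.39 × 11.3 km / (2.49 km + 11.3 km) = 2.78 g/cm³.

2.78 g/cm³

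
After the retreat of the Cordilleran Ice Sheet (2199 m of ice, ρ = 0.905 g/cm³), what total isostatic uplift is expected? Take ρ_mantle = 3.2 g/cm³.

622 m

Removing the load lets mantle flow back in; uplift u satisfies ρ_ice t = ρ_m u.
u = t ρ_ice/ρ_m = 2199 m × 0.905/3.2 = 622 m.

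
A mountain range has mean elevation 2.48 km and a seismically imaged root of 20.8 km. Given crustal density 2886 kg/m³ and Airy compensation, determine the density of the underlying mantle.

Airy balance: ρ_c h = (ρ_m − ρ_c) r → ρ_m = ρ_c (1 + h/r).
ρ_m = 2886 × (1 + 2.48 km/20.8 km) = 3230 kg/m³.

3230 kg/m³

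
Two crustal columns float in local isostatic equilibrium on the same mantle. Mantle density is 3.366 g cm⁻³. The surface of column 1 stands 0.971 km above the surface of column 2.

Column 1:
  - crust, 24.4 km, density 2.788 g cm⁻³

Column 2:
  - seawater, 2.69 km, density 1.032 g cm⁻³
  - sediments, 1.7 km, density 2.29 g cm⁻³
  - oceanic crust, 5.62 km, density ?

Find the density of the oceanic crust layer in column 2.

2.88 g cm⁻³

Take the compensation level at the base of the deeper column (depth z_c below the surface of column 1) and equate Σ ρ_i t_i down to z_c; mantle fills any gap and the z_c terms cancel.
Column 1: 24.4×2.788 + (z_c − 24.4)×3.366
Column 2: 0.971×0 + 2.69×1.032 + 1.7×2.29 + 5.62×ρ + (z_c − 0.971 − 10.01)×3.366
The z_c×3.366 term appears on both sides and cancels. Collect the known terms of each column as K = Σ(ρt)_known − 3.366 × (depth of known layers): K_1 = 68.0272 − 3.366×24.4 = −14.1032; K_2 = 6.66908 − 3.366×(0.971 + 10.01) = −30.292966.
Balance: K_1 = K_2 + 5.62×ρ, so ρ = (K_1 − K_2)/5.62 = 16.1898/5.62 = 2.88 g cm⁻³.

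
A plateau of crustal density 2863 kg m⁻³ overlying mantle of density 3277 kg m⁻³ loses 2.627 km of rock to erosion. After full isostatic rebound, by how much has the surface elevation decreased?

0.332 km

Rebound u = e ρ_c/ρ_m = 2.627 km × 2863/3277 = 2.295 km.
Net surface drop = e − u = 2.627 km − 2.295 km = e (ρ_m − ρ_c)/ρ_m = 0.332 km.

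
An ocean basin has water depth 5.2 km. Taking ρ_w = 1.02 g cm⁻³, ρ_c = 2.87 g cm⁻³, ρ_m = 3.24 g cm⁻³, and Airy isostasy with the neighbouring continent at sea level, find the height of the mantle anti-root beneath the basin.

In Airy isostatic equilibrium: replacing crust with seawater at the top is compensated by replacing crust with mantle at the base: d (ρ_c − ρ_w) = a (ρ_m − ρ_c).
a = d (ρ_c − ρ_w)/(ρ_m − ρ_c) = 5.2 km × 1.85/0.37 = 26 km.

26 km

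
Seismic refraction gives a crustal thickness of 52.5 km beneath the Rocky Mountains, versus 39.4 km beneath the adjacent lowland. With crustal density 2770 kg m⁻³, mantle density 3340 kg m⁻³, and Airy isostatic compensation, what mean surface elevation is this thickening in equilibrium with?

2.24 km

Excess crust Δ = 52.5 km − 39.4 km = 13.1 km, split between elevation h and root r with h + r = Δ.
Airy balance ρ_c h = (ρ_m − ρ_c) r gives r = h ρ_c/(ρ_m − ρ_c), so h (1 + ρ_c/(ρ_m − ρ_c)) = Δ, i.e. h = Δ (ρ_m − ρ_c)/ρ_m.
h = 13.1 km × 570/3340 = 2.24 km.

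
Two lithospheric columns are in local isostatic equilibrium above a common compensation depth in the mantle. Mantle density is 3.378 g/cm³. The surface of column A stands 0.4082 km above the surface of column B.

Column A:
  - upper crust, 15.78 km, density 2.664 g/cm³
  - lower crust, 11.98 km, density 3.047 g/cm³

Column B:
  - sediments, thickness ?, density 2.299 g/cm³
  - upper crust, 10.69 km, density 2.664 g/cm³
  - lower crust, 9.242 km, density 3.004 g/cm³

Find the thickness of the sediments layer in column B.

2.56 km

Take the compensation level at the base of the deeper column (depth z_c below the surface of column A) and equate Σ ρ_i t_i down to z_c; mantle fills any gap and the z_c terms cancel.
Column A: 15.78×2.664 + 11.98×3.047 + (z_c − 27.76)×3.378
Column B: 0.4082×0 + x×2.299 + 10.69×2.664 + 9.242×3.004 + (z_c − 0.4082 − 19.932 − x)×3.378
The z_c×3.378 term appears on both sides and cancels. Collect the known terms of each column as K = Σ(ρt)_known − 3.378 × (depth of known layers): K_A = 78.54098 − 3.378×27.76 = −15.2323; K_B = 56.241128 − 3.378×(0.4082 + 19.932) = −12.4680676.
Balance: K_A = K_B − x×(3.378 − 2.299), so x = (K_B − K_A)/(3.378 − 2.299) = 2.76423/1.079 = 2.56 km.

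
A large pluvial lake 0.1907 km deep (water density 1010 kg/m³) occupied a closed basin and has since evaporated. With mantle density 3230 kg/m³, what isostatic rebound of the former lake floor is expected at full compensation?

0.0596 km

u = d ρ_w/ρ_m = 0.1907 km × 1010/3230 = 0.0596 km.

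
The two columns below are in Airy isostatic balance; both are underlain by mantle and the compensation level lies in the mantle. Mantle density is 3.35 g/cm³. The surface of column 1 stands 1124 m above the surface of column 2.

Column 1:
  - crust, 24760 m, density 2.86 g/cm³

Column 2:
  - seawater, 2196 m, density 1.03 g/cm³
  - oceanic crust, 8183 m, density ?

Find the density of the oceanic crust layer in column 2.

2.95 g/cm³

Take the compensation level at the base of the deeper column (depth z_c below the surface of column 1) and equate Σ ρ_i t_i down to z_c; mantle fills any gap and the z_c terms cancel.
Column 1: 24760×2.86 + (z_c − 24760)×3.35
Column 2: 1124×0 + 2196×1.03 + 8183×ρ + (z_c − 1124 − 10379)×3.35
The z_c×3.35 term appears on both sides and cancels. Collect the known terms of each column as K = Σ(ρt)_known − 3.35 × (depth of known layers): K_1 = 70813.6 − 3.35×24760 = −12132.4; K_2 = 2261.88 − 3.35×(1124 + 10379) = −36273.17.
Balance: K_1 = K_2 + 8183×ρ, so ρ = (K_1 − K_2)/8183 = 24140.8/8183 = 2.95 g/cm³.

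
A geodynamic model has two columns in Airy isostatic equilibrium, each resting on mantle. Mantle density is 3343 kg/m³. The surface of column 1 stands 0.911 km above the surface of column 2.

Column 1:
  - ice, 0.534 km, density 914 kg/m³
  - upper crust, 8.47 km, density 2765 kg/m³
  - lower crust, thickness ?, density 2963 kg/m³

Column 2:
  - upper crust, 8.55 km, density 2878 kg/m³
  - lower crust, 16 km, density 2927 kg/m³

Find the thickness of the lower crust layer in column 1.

Take the compensation level at the base of the deeper column (depth z_c below the surface of column 1) and equate Σ ρ_i t_i down to z_c; mantle fills any gap and the z_c terms cancel.
Column 1: 0.534×914 + 8.47×2765 + x×2963 + (z_c − 9.004 − x)×3343
Column 2: 0.911×0 + 8.55×2878 + 16×2927 + (z_c − 0.911 − 24.55)×3343
The z_c×3343 term appears on both sides and cancels. Collect the known terms of each column as K = Σ(ρt)_known − 3343 × (depth of known layers): K_1 = 23907.626 − 3343×9.004 = −6192.746; K_2 = 71438.9 − 3343×(0.911 + 24.55) = −13677.223.
Balance: K_1 − x×(3343 − 2963) = K_2, so x = (K_1 − K_2)/(3343 − 2963) = 7484.48/380 = 19.7 km.

19.7 km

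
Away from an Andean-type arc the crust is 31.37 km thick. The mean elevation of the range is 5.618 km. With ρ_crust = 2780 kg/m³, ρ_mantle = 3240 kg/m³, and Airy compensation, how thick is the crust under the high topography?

Root depth r = h ρ_c / (ρ_m − ρ_c) = 5.618 km × 2780 / 460 = 33.95 km.
Total thickness = T + h + r = 31.37 km + 5.618 km + 33.95 km = 70.9 km.

70.9 km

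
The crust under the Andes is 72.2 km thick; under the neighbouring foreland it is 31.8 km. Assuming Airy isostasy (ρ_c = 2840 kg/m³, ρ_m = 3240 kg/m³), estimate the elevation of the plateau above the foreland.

4.99 km

Excess crust Δ = 72.2 km − 31.8 km = 40.4 km, split between elevation h and root r with h + r = Δ.
Airy balance ρ_c h = (ρ_m − ρ_c) r gives r = h ρ_c/(ρ_m − ρ_c), so h (1 + ρ_c/(ρ_m − ρ_c)) = Δ, i.e. h = Δ (ρ_m − ρ_c)/ρ_m.
h = 40.4 km × 400/3240 = 4.99 km.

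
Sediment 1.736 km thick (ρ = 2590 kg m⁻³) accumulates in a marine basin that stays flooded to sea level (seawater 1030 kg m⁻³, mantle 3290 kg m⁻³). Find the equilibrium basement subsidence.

1.2 km

Submarine loading: the sediment displaces seawater, and the subsidence is in turn flooded, so s (ρ_m − ρ_w) = t (ρ_sed − ρ_w).
s = 1.736 km × (2590 − 1030) / (3290 − 1030) = 1.2 km.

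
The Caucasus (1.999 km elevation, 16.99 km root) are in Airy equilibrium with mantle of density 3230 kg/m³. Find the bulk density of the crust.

2890 kg/m³

ρ_c h = (ρ_m − ρ_c) r → ρ_c (h + r) = ρ_m r → ρ_c = ρ_m r / (h + r).
ρ_c = 3230 × 16.99 km / (1.999 km + 16.99 km) = 2890 kg/m³.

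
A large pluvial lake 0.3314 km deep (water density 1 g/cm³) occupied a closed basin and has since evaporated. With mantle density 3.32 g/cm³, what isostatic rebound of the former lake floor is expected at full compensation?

u = d ρ_w/ρ_m = 0.3314 km × 1/3.32 = 0.0998 km.

0.0998 km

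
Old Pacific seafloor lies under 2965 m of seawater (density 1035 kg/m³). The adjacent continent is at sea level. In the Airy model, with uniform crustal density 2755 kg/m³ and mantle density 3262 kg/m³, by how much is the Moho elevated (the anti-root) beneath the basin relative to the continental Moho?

By Archimedes' principle applied to the lithosphere: replacing crust with seawater at the top is compensated by replacing crust with mantle at the base: d (ρ_c − ρ_w) = a (ρ_m − ρ_c).
a = d (ρ_c − ρ_w)/(ρ_m − ρ_c) = 2965 m × 1720/507 = 10100 m.

10100 m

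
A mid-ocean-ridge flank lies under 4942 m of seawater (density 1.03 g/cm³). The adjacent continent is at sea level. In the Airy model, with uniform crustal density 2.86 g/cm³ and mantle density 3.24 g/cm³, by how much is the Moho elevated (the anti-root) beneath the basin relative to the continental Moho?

23800 m

Equating mass per unit area of the two columns: replacing crust with seawater at the top is compensated by replacing crust with mantle at the base: d (ρ_c − ρ_w) = a (ρ_m − ρ_c).
a = d (ρ_c − ρ_w)/(ρ_m − ρ_c) = 4942 m × 1.83/0.38 = 23800 m.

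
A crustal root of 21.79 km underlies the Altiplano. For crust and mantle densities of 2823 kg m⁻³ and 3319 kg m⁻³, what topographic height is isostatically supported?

Balancing pressure at the compensation depth: ρ_c h = (ρ_m − ρ_c) r.
h = r (ρ_m − ρ_c) / ρ_c = 21.79 km × (3319 − 2823) / 2823 = 3.83 km.

3.83 km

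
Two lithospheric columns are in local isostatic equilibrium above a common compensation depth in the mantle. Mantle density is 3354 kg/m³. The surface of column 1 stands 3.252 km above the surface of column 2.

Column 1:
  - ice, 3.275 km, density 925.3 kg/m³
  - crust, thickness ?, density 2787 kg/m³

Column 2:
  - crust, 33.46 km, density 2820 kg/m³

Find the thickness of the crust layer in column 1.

Take the compensation level at the base of the deeper column (depth z_c below the surface of column 1) and equate Σ ρ_i t_i down to z_c; mantle fills any gap and the z_c terms cancel.
Column 1: 3.275×925.3 + x×2787 + (z_c − 3.275 − x)×3354
Column 2: 3.252×0 + 33.46×2820 + (z_c − 3.252 − 33.46)×3354
The z_c×3354 term appears on both sides and cancels. Collect the known terms of each column as K = Σ(ρt)_known − 3354 × (depth of known layers): K_1 = 3030.3575 − 3354×3.275 = −7953.9925; K_2 = 94357.2 − 3354×(3.252 + 33.46) = −28774.848.
Balance: K_1 − x×(3354 − 2787) = K_2, so x = (K_1 − K_2)/(3354 − 2787) = 20820.9/567 = 36.7 km.

36.7 km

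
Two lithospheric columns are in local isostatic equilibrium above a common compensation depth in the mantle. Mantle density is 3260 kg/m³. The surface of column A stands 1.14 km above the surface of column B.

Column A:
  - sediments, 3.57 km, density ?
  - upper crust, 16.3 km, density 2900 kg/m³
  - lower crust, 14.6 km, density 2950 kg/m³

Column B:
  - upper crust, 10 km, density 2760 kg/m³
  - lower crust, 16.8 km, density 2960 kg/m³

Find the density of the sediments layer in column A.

Take the compensation level at the base of the deeper column (depth z_c below the surface of column A) and equate Σ ρ_i t_i down to z_c; mantle fills any gap and the z_c terms cancel.
Column A: 3.57×ρ + 16.3×2900 + 14.6×2950 + (z_c − 34.47)×3260
Column B: 1.14×0 + 10×2760 + 16.8×2960 + (z_c − 1.14 − 26.8)×3260
The z_c×3260 term appears on both sides and cancels. Collect the known terms of each column as K = Σ(ρt)_known − 3260 × (depth of known layers): K_A = 90340 − 3260×34.47 = −22032.2; K_B = 77328 − 3260×(1.14 + 26.8) = −13756.4.
Balance: K_A + 3.57×ρ = K_B, so ρ = (K_B − K_A)/3.57 = 8275.8/3.57 = 2320 kg/m³.

2320 kg/m³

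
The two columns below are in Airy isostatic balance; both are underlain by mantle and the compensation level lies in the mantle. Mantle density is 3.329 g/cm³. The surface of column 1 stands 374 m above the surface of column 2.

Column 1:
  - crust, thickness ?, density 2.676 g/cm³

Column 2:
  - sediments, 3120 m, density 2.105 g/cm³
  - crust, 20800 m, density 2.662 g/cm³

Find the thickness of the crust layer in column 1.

29000 m

Take the compensation level at the base of the deeper column (depth z_c below the surface of column 1) and equate Σ ρ_i t_i down to z_c; mantle fills any gap and the z_c terms cancel.
Column 1: x×2.676 + (z_c − 0 − x)×3.329
Column 2: 374×0 + 3120×2.105 + 20800×2.662 + (z_c − 374 − 23920)×3.329
The z_c×3.329 term appears on both sides and cancels. Collect the known terms of each column as K = Σ(ρt)_known − 3.329 × (depth of known layers): K_1 = 0 − 3.329×0 = 0; K_2 = 61937.2 − 3.329×(374 + 23920) = −18937.526.
Balance: K_1 − x×(3.329 − 2.676) = K_2, so x = (K_1 − K_2)/(3.329 − 2.676) = 18937.5/0.653 = 29000 m.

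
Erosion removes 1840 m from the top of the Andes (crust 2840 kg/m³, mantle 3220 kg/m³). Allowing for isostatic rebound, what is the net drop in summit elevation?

217 m

Rebound u = e ρ_c/ρ_m = 1840 m × 2840/3220 = 1623 m.
Net surface drop = e − u = 1840 m − 1623 m = e (ρ_m − ρ_c)/ρ_m = 217 m.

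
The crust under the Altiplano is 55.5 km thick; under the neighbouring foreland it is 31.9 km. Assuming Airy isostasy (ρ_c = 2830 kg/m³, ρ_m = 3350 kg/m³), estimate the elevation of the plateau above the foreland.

Excess crust Δ = 55.5 km − 31.9 km = 23.6 km, split between elevation h and root r with h + r = Δ.
Airy balance ρ_c h = (ρ_m − ρ_c) r gives r = h ρ_c/(ρ_m − ρ_c), so h (1 + ρ_c/(ρ_m − ρ_c)) = Δ, i.e. h = Δ (ρ_m − ρ_c)/ρ_m.
h = 23.6 km × 520/3350 = 3.66 km.

3.66 km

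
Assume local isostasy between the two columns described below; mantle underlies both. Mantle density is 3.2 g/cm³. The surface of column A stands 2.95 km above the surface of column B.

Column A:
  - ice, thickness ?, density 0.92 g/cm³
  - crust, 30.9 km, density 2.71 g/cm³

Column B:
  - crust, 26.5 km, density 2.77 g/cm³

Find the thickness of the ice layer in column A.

Take the compensation level at the base of the deeper column (depth z_c below the surface of column A) and equate Σ ρ_i t_i down to z_c; mantle fills any gap and the z_c terms cancel.
Column A: x×0.92 + 30.9×2.71 + (z_c − 30.9 − x)×3.2
Column B: 2.95×0 + 26.5×2.77 + (z_c − 2.95 − 26.5)×3.2
The z_c×3.2 term appears on both sides and cancels. Collect the known terms of each column as K = Σ(ρt)_known − 3.2 × (depth of known layers): K_A = 83.739 − 3.2×30.9 = −15.141; K_B = 73.405 − 3.2×(2.95 + 26.5) = −20.835.
Balance: K_A − x×(3.2 − 0.92) = K_B, so x = (K_A − K_B)/(3.2 − 0.92) = 5.694/2.28 = 2.5 km.

2.5 km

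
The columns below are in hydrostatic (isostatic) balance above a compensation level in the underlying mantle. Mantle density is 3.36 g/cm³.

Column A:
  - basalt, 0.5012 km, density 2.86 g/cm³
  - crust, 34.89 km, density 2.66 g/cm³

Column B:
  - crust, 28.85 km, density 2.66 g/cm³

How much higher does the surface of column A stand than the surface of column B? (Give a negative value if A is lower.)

1.33 km

For any compensation level in the mantle, the mantle terms cancel and isostasy reduces to e = (Σt_A − Σt_B) − (Σ(ρt)_A − Σ(ρt)_B) / ρ_m.
Σt_A = 35.3912 km; Σt_B = 28.85 km; Σ(ρt)_A = 94.240832; Σ(ρt)_B = 76.741 (in km·g/cm³).
e = (35.3912 − 28.85) − (94.240832 − 76.741) / 3.36 = 1.33 km.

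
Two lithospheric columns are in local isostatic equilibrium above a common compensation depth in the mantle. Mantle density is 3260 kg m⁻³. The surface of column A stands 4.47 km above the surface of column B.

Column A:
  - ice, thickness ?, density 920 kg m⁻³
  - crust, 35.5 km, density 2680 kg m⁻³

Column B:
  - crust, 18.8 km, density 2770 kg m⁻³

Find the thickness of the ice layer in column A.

Take the compensation level at the base of the deeper column (depth z_c below the surface of column A) and equate Σ ρ_i t_i down to z_c; mantle fills any gap and the z_c terms cancel.
Column A: x×920 + 35.5×2680 + (z_c − 35.5 − x)×3260
Column B: 4.47×0 + 18.8×2770 + (z_c − 4.47 − 18.8)×3260
The z_c×3260 term appears on both sides and cancels. Collect the known terms of each column as K = Σ(ρt)_known − 3260 × (depth of known layers): K_A = 95140 − 3260×35.5 = −20590; K_B = 52076 − 3260×(4.47 + 18.8) = −23784.2.
Balance: K_A − x×(3260 − 920) = K_B, so x = (K_A − K_B)/(3260 − 920) = 3194.2/2340 = 1.37 km.

1.37 km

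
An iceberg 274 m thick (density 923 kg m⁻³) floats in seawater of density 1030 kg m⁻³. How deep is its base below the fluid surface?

Draft d = t ρ_obj/ρ_fluid = 274 m × 923/1030 = 246 m.

246 m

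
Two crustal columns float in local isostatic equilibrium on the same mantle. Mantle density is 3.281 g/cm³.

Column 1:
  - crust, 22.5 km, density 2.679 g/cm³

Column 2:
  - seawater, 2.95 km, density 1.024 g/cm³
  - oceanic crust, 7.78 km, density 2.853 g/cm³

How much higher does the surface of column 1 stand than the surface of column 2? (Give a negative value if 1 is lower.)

For any compensation level in the mantle, the mantle terms cancel and isostasy reduces to e = (Σt_1 − Σt_2) − (Σ(ρt)_1 − Σ(ρt)_2) / ρ_m.
Σt_1 = 22.5 km; Σt_2 = 10.73 km; Σ(ρt)_1 = 60.2775; Σ(ρt)_2 = 25.21714 (in km·g/cm³).
e = (22.5 − 10.73) − (60.2775 − 25.21714) / 3.281 = 1.08 km.

1.08 km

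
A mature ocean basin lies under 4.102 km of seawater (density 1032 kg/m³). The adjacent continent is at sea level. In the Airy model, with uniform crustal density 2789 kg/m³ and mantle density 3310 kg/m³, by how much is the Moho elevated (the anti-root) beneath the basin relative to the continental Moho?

13.8 km

Isostatic balance requires: replacing crust with seawater at the top is compensated by replacing crust with mantle at the base: d (ρ_c − ρ_w) = a (ρ_m − ρ_c).
a = d (ρ_c − ρ_w)/(ρ_m − ρ_c) = 4.102 km × 1757/521 = 13.8 km.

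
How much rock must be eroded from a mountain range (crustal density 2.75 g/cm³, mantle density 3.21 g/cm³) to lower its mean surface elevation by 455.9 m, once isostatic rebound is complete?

Net drop Δ = e − u = e − e ρ_c/ρ_m = e (ρ_m − ρ_c)/ρ_m.
e = Δ ρ_m/(ρ_m − ρ_c) = 455.9 m × 3.21/0.46 = 3180 m.

3180 m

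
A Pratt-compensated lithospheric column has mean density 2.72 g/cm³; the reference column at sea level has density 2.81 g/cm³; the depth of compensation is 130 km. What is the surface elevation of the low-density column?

4.3 km

ρ_ref D = ρ (D + h) → h = D (ρ_ref − ρ)/ρ.
h = 130 km × (2.81 − 2.72)/2.72 = 4.3 km.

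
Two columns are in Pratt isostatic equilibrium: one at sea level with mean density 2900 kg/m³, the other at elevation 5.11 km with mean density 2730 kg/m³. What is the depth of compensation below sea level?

ρ_ref D = ρ (D + h) → D (ρ_ref − ρ) = ρ h.
D = ρ h/(ρ_ref − ρ) = 2730 × 5.11 km/(2900 − 2730) = 82.1 km.

82.1 km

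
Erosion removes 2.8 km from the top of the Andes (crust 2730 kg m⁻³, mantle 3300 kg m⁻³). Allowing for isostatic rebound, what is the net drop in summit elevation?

0.484 km

Rebound u = e ρ_c/ρ_m = 2.8 km × 2730/3300 = 2.316 km.
Net surface drop = e − u = 2.8 km − 2.316 km = e (ρ_m − ρ_c)/ρ_m = 0.484 km.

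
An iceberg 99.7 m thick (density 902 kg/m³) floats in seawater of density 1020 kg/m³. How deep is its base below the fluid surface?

88.2 m

Draft d = t ρ_obj/ρ_fluid = 99.7 m × 902/1020 = 88.2 m.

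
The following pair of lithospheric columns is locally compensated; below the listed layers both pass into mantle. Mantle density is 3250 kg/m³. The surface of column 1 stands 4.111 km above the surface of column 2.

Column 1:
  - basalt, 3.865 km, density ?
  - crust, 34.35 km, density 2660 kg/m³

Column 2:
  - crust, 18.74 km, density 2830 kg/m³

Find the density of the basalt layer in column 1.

3000 kg/m³

Take the compensation level at the base of the deeper column (depth z_c below the surface of column 1) and equate Σ ρ_i t_i down to z_c; mantle fills any gap and the z_c terms cancel.
Column 1: 3.865×ρ + 34.35×2660 + (z_c − 38.215)×3250
Column 2: 4.111×0 + 18.74×2830 + (z_c − 4.111 − 18.74)×3250
The z_c×3250 term appears on both sides and cancels. Collect the known terms of each column as K = Σ(ρt)_known − 3250 × (depth of known layers): K_1 = 91371 − 3250×38.215 = −32827.75; K_2 = 53034.2 − 3250×(4.111 + 18.74) = −21231.55.
Balance: K_1 + 3.865×ρ = K_2, so ρ = (K_2 − K_1)/3.865 = 11596.2/3.865 = 3000 kg/m³.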